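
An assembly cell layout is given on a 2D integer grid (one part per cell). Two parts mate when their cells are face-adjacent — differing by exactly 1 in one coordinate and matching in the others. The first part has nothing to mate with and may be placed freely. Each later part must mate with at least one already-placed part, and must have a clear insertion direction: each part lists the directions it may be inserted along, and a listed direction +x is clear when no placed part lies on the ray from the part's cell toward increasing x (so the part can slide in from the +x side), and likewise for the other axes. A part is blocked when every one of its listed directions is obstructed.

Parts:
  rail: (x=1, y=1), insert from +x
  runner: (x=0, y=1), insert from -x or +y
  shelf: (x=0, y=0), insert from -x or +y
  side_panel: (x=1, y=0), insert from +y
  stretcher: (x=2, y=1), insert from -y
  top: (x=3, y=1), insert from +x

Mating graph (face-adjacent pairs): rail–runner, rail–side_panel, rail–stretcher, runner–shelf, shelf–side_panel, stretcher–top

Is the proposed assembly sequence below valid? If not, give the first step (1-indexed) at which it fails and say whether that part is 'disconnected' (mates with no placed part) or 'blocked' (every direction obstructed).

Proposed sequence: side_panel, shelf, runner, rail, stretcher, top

Valid

1. side_panel@(1, 0) [+y clear] — {side_panel}
2. shelf@(0, 0) [-x clear] — {shelf, side_panel}
3. runner@(0, 1) [-x clear] — {runner, shelf, side_panel}
4. rail@(1, 1) [+x clear] — {rail, runner, shelf, side_panel}
5. stretcher@(2, 1) [-y clear] — {rail, runner, shelf, side_panel, stretcher}
6. top@(3, 1) [+x clear] — {rail, runner, shelf, side_panel, stretcher, top}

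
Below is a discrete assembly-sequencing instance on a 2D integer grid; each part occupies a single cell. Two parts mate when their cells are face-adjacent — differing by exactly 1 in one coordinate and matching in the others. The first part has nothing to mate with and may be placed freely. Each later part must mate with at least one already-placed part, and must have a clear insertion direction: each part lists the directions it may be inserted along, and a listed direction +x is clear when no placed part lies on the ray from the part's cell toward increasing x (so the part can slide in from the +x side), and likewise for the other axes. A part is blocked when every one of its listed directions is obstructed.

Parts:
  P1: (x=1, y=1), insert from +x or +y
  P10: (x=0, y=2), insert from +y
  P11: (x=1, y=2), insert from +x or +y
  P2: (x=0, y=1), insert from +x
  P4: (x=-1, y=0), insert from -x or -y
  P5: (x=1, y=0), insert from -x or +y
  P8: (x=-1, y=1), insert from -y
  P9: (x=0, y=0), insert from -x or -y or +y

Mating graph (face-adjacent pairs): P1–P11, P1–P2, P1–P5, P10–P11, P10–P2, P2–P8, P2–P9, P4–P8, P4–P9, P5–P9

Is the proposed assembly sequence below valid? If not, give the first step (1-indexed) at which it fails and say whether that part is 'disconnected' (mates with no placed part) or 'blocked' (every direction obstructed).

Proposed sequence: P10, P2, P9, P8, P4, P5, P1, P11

1. P10@(0, 2) [+y clear] — {P10}
2. P2@(0, 1) [+x clear] — {P10, P2}
3. P9@(0, 0) [-x clear] — {P10, P2, P9}
4. P8@(-1, 1) [-y clear] — {P10, P2, P8, P9}
5. P4@(-1, 0) [-x clear] — {P10, P2, P4, P8, P9}
6. P5@(1, 0) [+y clear] — {P10, P2, P4, P5, P8, P9}
7. P1@(1, 1) [+x clear] — {P1, P10, P2, P4, P5, P8, P9}
8. P11@(1, 2) [+x clear] — {P1, P10, P11, P2, P4, P5, P8, P9}

Valid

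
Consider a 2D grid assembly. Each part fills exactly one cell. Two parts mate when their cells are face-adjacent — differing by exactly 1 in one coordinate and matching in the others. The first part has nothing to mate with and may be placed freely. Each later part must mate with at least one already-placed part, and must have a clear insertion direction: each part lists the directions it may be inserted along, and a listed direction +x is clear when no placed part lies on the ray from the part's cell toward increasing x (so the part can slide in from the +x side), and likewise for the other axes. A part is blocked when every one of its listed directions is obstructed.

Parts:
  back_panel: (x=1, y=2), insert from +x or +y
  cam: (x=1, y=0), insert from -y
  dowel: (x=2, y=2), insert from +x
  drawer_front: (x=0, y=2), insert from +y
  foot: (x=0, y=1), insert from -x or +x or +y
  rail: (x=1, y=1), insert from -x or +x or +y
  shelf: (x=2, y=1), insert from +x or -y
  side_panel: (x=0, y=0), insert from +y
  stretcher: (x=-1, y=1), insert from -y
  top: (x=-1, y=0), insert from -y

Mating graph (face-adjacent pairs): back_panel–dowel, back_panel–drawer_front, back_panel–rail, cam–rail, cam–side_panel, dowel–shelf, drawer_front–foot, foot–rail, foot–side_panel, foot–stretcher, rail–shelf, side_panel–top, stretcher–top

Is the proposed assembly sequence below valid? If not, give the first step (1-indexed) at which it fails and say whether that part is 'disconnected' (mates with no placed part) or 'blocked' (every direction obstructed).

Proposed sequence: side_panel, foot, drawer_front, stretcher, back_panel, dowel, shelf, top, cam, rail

Invalid at step 10 (blocked)

1. side_panel@(0, 0) [+y clear] — {side_panel}
2. foot@(0, 1) [-x clear] — {foot, side_panel}
3. drawer_front@(0, 2) [+y clear] — {drawer_front, foot, side_panel}
4. stretcher@(-1, 1) [-y clear] — {drawer_front, foot, side_panel, stretcher}
5. back_panel@(1, 2) [+x clear] — {back_panel, drawer_front, foot, side_panel, stretcher}
6. dowel@(2, 2) [+x clear] — {back_panel, dowel, drawer_front, foot, side_panel, stretcher}
7. shelf@(2, 1) [+x clear] — {back_panel, dowel, drawer_front, foot, shelf, side_panel, stretcher}
8. top@(-1, 0) [-y clear] — {back_panel, dowel, drawer_front, foot, shelf, side_panel, stretcher, top}
9. cam@(1, 0) [-y clear] — {back_panel, cam, dowel, drawer_front, foot, shelf, side_panel, stretcher, top}
10. rail@(1, 1) — -x/+x/+y all obstructed ⇒ blocked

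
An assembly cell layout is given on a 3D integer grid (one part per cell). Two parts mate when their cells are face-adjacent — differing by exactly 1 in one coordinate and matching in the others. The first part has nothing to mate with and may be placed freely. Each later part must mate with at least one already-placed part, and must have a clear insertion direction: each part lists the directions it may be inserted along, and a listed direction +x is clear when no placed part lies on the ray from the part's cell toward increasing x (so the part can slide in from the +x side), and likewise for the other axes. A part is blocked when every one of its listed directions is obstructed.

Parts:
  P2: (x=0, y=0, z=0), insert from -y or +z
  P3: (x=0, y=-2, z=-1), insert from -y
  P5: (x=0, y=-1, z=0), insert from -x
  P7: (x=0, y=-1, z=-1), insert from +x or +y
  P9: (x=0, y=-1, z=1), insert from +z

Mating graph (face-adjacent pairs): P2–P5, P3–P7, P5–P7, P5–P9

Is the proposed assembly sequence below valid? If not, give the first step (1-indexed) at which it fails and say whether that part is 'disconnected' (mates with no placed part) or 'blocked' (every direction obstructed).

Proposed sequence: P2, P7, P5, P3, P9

1. P2@(0, 0, 0) [-y clear] — {P2}
2. P7@(0, -1, -1) — no placed neighbour ⇒ disconnected

Invalid at step 2 (disconnected)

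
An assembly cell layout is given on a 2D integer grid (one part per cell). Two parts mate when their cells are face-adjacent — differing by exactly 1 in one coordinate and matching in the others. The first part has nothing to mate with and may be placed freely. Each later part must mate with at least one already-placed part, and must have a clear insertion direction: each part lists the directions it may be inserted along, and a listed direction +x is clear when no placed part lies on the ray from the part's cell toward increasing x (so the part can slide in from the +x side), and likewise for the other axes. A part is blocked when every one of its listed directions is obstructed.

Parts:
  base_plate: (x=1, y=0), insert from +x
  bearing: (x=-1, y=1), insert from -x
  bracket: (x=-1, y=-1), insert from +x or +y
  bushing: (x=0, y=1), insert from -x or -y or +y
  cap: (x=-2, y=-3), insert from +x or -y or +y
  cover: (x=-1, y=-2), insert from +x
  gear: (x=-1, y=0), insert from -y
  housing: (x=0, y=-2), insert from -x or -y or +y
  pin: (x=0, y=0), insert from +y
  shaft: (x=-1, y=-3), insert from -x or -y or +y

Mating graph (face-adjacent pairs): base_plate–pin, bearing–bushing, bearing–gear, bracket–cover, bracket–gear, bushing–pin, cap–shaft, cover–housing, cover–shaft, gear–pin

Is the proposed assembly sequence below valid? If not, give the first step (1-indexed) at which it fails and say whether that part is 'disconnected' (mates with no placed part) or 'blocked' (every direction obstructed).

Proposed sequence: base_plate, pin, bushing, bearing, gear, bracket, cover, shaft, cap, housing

Valid

1. base_plate@(1, 0) [+x clear] — {base_plate}
2. pin@(0, 0) [+y clear] — {base_plate, pin}
3. bushing@(0, 1) [-x clear] — {base_plate, bushing, pin}
4. bearing@(-1, 1) [-x clear] — {base_plate, bearing, bushing, pin}
5. gear@(-1, 0) [-y clear] — {base_plate, bearing, bushing, gear, pin}
6. bracket@(-1, -1) [+x clear] — {base_plate, bearing, bracket, bushing, gear, pin}
7. cover@(-1, -2) [+x clear] — {base_plate, bearing, bracket, bushing, cover, gear, pin}
8. shaft@(-1, -3) [-x clear] — {base_plate, bearing, bracket, bushing, cover, gear, pin, shaft}
9. cap@(-2, -3) [-y clear] — {base_plate, bearing, bracket, bushing, cap, cover, gear, pin, shaft}
10. housing@(0, -2) [-y clear] — {base_plate, bearing, bracket, bushing, cap, cover, gear, housing, pin, shaft}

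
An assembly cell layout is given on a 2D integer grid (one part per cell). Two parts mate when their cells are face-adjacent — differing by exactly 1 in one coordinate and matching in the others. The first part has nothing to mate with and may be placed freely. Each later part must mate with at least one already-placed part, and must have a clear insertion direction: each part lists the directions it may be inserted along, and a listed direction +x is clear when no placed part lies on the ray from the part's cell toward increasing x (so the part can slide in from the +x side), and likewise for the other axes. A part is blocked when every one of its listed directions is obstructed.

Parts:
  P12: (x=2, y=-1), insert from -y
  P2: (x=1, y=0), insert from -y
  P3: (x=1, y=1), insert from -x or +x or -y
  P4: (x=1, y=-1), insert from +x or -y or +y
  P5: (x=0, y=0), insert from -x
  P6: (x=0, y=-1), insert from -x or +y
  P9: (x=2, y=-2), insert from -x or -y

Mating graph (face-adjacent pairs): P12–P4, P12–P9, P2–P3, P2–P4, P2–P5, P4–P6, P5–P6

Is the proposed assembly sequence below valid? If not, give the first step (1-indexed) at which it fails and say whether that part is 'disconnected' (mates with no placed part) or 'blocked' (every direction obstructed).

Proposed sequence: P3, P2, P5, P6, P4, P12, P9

Valid

1. P3@(1, 1) [-x clear] — {P3}
2. P2@(1, 0) [-y clear] — {P2, P3}
3. P5@(0, 0) [-x clear] — {P2, P3, P5}
4. P6@(0, -1) [-x clear] — {P2, P3, P5, P6}
5. P4@(1, -1) [+x clear] — {P2, P3, P4, P5, P6}
6. P12@(2, -1) [-y clear] — {P12, P2, P3, P4, P5, P6}
7. P9@(2, -2) [-x clear] — {P12, P2, P3, P4, P5, P6, P9}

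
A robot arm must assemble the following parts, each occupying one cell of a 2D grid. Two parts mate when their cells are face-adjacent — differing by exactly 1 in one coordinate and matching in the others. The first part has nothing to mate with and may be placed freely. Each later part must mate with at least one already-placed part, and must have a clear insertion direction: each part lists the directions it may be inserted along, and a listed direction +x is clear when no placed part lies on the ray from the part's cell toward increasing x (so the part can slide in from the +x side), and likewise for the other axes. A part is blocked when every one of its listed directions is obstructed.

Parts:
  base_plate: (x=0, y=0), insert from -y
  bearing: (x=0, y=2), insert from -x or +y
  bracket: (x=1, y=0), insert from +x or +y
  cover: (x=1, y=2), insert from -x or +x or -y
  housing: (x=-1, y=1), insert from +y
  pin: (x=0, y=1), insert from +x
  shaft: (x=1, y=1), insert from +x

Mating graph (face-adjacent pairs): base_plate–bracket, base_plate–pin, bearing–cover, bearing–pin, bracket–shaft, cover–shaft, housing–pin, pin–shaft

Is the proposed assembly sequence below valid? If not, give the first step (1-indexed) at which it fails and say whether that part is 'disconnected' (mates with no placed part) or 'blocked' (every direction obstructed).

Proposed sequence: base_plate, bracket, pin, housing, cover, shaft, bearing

Invalid at step 5 (disconnected)

1. base_plate@(0, 0) [-y clear] — {base_plate}
2. bracket@(1, 0) [+x clear] — {base_plate, bracket}
3. pin@(0, 1) [+x clear] — {base_plate, bracket, pin}
4. housing@(-1, 1) [+y clear] — {base_plate, bracket, housing, pin}
5. cover@(1, 2) — no placed neighbour ⇒ disconnected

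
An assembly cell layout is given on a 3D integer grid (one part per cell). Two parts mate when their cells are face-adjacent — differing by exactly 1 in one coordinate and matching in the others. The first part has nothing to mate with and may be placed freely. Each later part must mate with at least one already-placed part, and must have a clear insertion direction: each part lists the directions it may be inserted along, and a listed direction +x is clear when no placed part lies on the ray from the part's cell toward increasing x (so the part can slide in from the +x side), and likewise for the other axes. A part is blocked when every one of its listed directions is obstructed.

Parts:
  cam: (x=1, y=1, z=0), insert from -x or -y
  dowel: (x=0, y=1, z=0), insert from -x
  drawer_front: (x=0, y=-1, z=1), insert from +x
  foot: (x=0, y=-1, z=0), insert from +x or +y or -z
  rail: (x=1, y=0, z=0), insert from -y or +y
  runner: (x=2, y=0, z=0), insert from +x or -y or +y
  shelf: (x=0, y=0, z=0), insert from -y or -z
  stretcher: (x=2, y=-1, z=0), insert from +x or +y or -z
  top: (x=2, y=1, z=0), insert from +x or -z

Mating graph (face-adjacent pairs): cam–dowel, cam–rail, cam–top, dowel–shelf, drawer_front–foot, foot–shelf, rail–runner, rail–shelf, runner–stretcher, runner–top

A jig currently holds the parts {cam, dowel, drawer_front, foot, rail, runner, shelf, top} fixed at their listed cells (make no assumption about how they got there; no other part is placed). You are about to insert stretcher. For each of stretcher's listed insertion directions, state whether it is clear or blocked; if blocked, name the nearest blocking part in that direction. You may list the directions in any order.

+x: clear; +y: blocked by runner; -z: clear

+x: ray from stretcher(2, -1, 0) has no placed part ⇒ clear
+y: nearest on ray is runner@(2, 0, 0) ⇒ blocked
-z: ray from stretcher(2, -1, 0) has no placed part ⇒ clear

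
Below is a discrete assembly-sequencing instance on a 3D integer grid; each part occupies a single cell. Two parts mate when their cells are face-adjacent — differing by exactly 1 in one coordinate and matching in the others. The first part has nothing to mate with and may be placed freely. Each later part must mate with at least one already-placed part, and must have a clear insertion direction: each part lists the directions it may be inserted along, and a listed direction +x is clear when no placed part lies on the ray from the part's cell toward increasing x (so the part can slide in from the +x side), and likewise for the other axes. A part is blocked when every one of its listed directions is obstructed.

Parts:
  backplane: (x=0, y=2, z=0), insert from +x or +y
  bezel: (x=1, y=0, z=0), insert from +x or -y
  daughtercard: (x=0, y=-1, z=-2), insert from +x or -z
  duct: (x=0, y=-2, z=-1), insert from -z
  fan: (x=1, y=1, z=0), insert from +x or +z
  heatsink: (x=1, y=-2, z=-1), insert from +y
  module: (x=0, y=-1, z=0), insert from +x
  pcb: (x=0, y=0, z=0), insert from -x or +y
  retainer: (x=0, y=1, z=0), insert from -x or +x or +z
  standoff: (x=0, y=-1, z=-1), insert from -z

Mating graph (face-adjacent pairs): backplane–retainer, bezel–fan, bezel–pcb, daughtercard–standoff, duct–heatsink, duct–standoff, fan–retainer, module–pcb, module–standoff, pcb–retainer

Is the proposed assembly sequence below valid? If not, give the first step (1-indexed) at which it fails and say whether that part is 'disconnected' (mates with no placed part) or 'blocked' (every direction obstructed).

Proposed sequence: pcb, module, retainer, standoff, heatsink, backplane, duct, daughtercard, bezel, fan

Invalid at step 5 (disconnected)

1. pcb@(0, 0, 0) [-x clear] — {pcb}
2. module@(0, -1, 0) [+x clear] — {module, pcb}
3. retainer@(0, 1, 0) [-x clear] — {module, pcb, retainer}
4. standoff@(0, -1, -1) [-z clear] — {module, pcb, retainer, standoff}
5. heatsink@(1, -2, -1) — no placed neighbour ⇒ disconnected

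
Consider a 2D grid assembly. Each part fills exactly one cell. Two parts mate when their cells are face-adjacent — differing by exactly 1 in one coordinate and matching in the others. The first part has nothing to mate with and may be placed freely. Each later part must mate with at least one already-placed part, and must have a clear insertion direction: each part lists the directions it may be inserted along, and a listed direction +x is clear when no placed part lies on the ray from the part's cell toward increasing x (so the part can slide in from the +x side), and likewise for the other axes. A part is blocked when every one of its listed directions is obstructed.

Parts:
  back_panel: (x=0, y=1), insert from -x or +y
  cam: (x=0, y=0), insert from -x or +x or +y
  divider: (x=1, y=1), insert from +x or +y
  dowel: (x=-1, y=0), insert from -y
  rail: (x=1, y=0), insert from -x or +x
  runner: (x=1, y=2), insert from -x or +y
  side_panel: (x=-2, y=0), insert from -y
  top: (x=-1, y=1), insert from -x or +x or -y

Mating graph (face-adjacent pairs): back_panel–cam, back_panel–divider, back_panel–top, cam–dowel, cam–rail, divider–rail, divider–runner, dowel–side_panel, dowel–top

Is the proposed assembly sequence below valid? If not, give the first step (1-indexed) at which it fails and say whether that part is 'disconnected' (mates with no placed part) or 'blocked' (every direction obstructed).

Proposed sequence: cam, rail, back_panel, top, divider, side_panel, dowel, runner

1. cam@(0, 0) [-x clear] — {cam}
2. rail@(1, 0) [+x clear] — {cam, rail}
3. back_panel@(0, 1) [-x clear] — {back_panel, cam, rail}
4. top@(-1, 1) [-x clear] — {back_panel, cam, rail, top}
5. divider@(1, 1) [+x clear] — {back_panel, cam, divider, rail, top}
6. side_panel@(-2, 0) — no placed neighbour ⇒ disconnected

Invalid at step 6 (disconnected)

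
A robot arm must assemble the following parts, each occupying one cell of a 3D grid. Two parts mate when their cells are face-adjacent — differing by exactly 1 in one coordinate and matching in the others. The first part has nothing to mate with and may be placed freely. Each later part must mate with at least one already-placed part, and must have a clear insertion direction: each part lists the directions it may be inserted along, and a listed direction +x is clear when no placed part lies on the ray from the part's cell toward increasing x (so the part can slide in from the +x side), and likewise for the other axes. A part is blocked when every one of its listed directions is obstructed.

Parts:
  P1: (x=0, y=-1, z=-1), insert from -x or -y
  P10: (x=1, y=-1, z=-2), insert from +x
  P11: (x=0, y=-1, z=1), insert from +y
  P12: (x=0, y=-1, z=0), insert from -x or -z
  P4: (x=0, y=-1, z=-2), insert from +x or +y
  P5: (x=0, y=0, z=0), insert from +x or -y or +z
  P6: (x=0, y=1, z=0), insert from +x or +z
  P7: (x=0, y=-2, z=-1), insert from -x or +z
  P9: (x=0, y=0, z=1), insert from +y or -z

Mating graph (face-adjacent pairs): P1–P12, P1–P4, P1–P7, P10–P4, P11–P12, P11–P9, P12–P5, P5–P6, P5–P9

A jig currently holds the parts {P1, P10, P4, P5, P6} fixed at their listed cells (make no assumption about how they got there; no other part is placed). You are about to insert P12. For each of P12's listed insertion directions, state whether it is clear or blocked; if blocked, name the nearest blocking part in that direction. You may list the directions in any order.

-x: clear; -z: blocked by P1

-x: ray from P12(0, -1, 0) has no placed part ⇒ clear
-z: nearest on ray is P1@(0, -1, -1) ⇒ blocked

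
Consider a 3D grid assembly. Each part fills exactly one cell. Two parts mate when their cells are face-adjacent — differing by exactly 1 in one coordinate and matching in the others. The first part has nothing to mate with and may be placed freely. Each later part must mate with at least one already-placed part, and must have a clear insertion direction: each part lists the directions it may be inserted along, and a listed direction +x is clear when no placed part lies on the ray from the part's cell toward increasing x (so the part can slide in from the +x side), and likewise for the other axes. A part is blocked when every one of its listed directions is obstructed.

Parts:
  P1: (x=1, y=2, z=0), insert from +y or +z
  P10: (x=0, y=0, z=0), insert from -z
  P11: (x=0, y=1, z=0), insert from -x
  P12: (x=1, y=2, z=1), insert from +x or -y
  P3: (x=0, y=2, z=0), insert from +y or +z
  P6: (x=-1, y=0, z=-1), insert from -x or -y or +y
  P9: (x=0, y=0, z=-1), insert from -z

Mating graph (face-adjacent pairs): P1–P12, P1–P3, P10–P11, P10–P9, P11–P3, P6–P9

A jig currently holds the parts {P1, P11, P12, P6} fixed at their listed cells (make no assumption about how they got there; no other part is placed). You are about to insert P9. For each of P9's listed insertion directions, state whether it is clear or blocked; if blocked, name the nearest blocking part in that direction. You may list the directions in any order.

-z: clear

-z: ray from P9(0, 0, -1) has no placed part ⇒ clear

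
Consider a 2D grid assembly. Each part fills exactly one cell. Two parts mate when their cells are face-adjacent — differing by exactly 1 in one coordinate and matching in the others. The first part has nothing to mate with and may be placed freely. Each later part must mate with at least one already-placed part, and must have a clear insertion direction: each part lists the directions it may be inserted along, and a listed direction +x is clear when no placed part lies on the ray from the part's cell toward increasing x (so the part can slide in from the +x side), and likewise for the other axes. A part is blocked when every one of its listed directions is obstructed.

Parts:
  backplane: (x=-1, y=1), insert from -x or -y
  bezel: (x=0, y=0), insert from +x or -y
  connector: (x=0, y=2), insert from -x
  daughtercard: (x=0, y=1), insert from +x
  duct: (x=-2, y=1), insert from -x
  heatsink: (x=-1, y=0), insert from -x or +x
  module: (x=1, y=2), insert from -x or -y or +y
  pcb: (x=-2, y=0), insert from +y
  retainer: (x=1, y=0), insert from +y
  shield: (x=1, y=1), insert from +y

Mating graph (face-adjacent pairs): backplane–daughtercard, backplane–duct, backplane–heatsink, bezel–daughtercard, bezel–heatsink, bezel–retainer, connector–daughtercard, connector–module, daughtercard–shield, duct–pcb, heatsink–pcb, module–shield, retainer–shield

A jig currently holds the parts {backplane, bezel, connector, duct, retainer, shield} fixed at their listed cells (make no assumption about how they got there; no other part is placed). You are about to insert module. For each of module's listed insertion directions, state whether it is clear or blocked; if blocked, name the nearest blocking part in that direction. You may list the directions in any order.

-x: nearest on ray is connector@(0, 2) ⇒ blocked
-y: nearest on ray is shield@(1, 1) ⇒ blocked
+y: ray from module(1, 2) has no placed part ⇒ clear

+y: clear; -x: blocked by connector; -y: blocked by shield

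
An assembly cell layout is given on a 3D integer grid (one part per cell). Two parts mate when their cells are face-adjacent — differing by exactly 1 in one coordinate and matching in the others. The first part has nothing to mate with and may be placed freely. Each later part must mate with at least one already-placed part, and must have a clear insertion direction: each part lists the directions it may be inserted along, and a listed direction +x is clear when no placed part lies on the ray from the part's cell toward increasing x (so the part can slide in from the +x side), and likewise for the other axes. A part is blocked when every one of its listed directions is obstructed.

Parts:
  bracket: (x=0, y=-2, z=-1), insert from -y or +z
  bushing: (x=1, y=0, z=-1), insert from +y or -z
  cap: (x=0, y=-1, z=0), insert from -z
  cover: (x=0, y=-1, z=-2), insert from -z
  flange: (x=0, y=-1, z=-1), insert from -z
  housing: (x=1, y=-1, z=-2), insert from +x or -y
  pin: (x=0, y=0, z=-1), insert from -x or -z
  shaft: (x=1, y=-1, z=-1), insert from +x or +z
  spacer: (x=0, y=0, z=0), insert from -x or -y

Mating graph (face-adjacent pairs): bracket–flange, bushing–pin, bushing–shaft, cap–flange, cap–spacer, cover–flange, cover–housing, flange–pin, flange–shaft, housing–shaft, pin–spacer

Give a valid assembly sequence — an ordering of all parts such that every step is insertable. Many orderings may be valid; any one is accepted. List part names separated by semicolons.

spacer; pin; cap; flange; shaft; bracket; housing; cover; bushing

1. spacer@(0, 0, 0) [-x clear] — {spacer}
2. pin@(0, 0, -1) [-x clear] — {pin, spacer}
3. cap@(0, -1, 0) [-z clear] — {cap, pin, spacer}
4. flange@(0, -1, -1) [-z clear] — {cap, flange, pin, spacer}
5. shaft@(1, -1, -1) [+x clear] — {cap, flange, pin, shaft, spacer}
6. bracket@(0, -2, -1) [-y clear] — {bracket, cap, flange, pin, shaft, spacer}
7. housing@(1, -1, -2) [+x clear] — {bracket, cap, flange, housing, pin, shaft, spacer}
8. cover@(0, -1, -2) [-z clear] — {bracket, cap, cover, flange, housing, pin, shaft, spacer}
9. bushing@(1, 0, -1) [+y clear] — {bracket, bushing, cap, cover, flange, housing, pin, shaft, spacer}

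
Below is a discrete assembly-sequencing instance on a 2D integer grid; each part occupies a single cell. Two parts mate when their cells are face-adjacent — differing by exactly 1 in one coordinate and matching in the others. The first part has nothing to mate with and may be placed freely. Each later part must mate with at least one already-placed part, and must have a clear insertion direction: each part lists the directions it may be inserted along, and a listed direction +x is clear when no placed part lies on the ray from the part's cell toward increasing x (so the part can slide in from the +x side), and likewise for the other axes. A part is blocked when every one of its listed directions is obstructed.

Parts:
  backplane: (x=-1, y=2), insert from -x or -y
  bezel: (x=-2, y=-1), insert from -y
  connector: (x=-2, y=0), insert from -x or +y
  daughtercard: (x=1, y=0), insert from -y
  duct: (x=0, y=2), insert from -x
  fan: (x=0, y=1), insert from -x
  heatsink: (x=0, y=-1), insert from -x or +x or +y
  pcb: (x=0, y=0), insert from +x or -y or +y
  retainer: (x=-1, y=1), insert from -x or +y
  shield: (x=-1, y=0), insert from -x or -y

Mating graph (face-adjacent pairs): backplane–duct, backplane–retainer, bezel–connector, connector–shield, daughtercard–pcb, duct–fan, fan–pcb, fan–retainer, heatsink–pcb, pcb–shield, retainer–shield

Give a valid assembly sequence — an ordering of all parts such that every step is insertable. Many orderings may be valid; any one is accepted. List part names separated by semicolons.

1. daughtercard@(1, 0) [-y clear] — {daughtercard}
2. pcb@(0, 0) [-y clear] — {daughtercard, pcb}
3. shield@(-1, 0) [-x clear] — {daughtercard, pcb, shield}
4. connector@(-2, 0) [-x clear] — {connector, daughtercard, pcb, shield}
5. bezel@(-2, -1) [-y clear] — {bezel, connector, daughtercard, pcb, shield}
6. heatsink@(0, -1) [+x clear] — {bezel, connector, daughtercard, heatsink, pcb, shield}
7. fan@(0, 1) [-x clear] — {bezel, connector, daughtercard, fan, heatsink, pcb, shield}
8. duct@(0, 2) [-x clear] — {bezel, connector, daughtercard, duct, fan, heatsink, pcb, shield}
9. retainer@(-1, 1) [-x clear] — {bezel, connector, daughtercard, duct, fan, heatsink, pcb, retainer, shield}
10. backplane@(-1, 2) [-x clear] — {backplane, bezel, connector, daughtercard, duct, fan, heatsink, pcb, retainer, shield}

daughtercard; pcb; shield; connector; bezel; heatsink; fan; duct; retainer; backplane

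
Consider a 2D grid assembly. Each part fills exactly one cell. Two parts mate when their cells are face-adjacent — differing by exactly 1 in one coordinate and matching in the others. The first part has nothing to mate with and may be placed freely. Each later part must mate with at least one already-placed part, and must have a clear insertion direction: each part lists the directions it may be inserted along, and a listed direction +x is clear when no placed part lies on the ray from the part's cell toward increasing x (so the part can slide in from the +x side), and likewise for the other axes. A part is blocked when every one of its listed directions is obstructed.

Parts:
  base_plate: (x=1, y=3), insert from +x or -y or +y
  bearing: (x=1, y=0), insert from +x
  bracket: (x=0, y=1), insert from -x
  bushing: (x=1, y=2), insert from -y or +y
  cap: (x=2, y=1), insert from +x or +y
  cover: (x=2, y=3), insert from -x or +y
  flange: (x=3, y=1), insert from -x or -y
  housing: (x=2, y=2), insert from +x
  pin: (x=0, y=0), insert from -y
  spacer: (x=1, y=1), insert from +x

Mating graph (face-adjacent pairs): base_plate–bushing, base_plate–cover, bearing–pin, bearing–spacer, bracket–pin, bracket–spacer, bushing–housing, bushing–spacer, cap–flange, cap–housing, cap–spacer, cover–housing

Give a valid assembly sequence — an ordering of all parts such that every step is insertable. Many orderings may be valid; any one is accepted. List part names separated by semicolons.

1. spacer@(1, 1) [+x clear] — {spacer}
2. bushing@(1, 2) [+y clear] — {bushing, spacer}
3. bearing@(1, 0) [+x clear] — {bearing, bushing, spacer}
4. base_plate@(1, 3) [+x clear] — {base_plate, bearing, bushing, spacer}
5. cover@(2, 3) [+y clear] — {base_plate, bearing, bushing, cover, spacer}
6. pin@(0, 0) [-y clear] — {base_plate, bearing, bushing, cover, pin, spacer}
7. housing@(2, 2) [+x clear] — {base_plate, bearing, bushing, cover, housing, pin, spacer}
8. cap@(2, 1) [+x clear] — {base_plate, bearing, bushing, cap, cover, housing, pin, spacer}
9. bracket@(0, 1) [-x clear] — {base_plate, bearing, bracket, bushing, cap, cover, housing, pin, spacer}
10. flange@(3, 1) [-y clear] — {base_plate, bearing, bracket, bushing, cap, cover, flange, housing, pin, spacer}

spacer; bushing; bearing; base_plate; cover; pin; housing; cap; bracket; flange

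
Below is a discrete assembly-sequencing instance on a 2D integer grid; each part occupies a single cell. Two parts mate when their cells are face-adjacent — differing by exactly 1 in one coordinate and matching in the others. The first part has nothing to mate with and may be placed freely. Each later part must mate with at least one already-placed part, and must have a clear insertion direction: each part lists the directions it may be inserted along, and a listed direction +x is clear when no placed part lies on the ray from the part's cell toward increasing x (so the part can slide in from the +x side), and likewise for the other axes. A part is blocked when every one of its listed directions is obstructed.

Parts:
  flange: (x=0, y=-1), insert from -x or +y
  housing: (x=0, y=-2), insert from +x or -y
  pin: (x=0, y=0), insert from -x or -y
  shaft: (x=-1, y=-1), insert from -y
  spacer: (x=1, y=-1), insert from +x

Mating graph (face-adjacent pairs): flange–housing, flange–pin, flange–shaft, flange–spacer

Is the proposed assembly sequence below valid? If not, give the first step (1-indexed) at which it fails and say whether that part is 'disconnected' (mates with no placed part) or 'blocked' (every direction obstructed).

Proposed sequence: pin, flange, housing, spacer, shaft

Valid

1. pin@(0, 0) [-x clear] — {pin}
2. flange@(0, -1) [-x clear] — {flange, pin}
3. housing@(0, -2) [+x clear] — {flange, housing, pin}
4. spacer@(1, -1) [+x clear] — {flange, housing, pin, spacer}
5. shaft@(-1, -1) [-y clear] — {flange, housing, pin, shaft, spacer}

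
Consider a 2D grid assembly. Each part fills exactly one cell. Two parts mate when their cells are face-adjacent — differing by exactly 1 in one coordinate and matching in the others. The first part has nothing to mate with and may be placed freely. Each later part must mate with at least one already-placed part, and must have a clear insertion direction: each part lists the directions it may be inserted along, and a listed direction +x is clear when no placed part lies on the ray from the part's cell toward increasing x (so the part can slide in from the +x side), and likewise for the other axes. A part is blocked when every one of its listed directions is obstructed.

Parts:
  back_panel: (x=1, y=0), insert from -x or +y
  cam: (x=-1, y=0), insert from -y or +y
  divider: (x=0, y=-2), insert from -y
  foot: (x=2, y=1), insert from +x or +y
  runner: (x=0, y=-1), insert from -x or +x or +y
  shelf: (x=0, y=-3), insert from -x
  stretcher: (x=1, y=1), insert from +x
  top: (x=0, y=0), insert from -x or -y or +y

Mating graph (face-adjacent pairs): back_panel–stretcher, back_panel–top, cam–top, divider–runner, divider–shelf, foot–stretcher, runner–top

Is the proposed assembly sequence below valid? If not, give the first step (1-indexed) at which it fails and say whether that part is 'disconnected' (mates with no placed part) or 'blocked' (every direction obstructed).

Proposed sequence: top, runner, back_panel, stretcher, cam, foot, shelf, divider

Invalid at step 7 (disconnected)

1. top@(0, 0) [-x clear] — {top}
2. runner@(0, -1) [-x clear] — {runner, top}
3. back_panel@(1, 0) [+y clear] — {back_panel, runner, top}
4. stretcher@(1, 1) [+x clear] — {back_panel, runner, stretcher, top}
5. cam@(-1, 0) [-y clear] — {back_panel, cam, runner, stretcher, top}
6. foot@(2, 1) [+x clear] — {back_panel, cam, foot, runner, stretcher, top}
7. shelf@(0, -3) — no placed neighbour ⇒ disconnected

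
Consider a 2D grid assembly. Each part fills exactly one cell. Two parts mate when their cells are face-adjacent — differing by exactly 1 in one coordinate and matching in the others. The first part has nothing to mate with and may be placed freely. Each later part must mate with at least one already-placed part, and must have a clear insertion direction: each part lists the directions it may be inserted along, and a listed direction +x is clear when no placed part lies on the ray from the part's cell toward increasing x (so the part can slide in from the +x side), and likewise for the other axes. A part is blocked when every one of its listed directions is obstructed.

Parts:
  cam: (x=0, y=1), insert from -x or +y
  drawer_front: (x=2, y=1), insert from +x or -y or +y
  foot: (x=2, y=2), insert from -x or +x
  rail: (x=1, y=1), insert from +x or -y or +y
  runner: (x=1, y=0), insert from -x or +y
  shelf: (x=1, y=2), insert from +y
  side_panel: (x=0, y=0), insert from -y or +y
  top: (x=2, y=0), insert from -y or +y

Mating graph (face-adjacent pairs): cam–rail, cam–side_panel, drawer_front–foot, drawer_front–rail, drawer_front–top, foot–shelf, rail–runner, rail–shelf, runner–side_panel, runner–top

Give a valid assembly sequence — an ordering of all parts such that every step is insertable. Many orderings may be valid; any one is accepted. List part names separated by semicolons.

shelf; rail; cam; drawer_front; top; foot; runner; side_panel

1. shelf@(1, 2) [+y clear] — {shelf}
2. rail@(1, 1) [+x clear] — {rail, shelf}
3. cam@(0, 1) [-x clear] — {cam, rail, shelf}
4. drawer_front@(2, 1) [+x clear] — {cam, drawer_front, rail, shelf}
5. top@(2, 0) [-y clear] — {cam, drawer_front, rail, shelf, top}
6. foot@(2, 2) [+x clear] — {cam, drawer_front, foot, rail, shelf, top}
7. runner@(1, 0) [-x clear] — {cam, drawer_front, foot, rail, runner, shelf, top}
8. side_panel@(0, 0) [-y clear] — {cam, drawer_front, foot, rail, runner, shelf, side_panel, top}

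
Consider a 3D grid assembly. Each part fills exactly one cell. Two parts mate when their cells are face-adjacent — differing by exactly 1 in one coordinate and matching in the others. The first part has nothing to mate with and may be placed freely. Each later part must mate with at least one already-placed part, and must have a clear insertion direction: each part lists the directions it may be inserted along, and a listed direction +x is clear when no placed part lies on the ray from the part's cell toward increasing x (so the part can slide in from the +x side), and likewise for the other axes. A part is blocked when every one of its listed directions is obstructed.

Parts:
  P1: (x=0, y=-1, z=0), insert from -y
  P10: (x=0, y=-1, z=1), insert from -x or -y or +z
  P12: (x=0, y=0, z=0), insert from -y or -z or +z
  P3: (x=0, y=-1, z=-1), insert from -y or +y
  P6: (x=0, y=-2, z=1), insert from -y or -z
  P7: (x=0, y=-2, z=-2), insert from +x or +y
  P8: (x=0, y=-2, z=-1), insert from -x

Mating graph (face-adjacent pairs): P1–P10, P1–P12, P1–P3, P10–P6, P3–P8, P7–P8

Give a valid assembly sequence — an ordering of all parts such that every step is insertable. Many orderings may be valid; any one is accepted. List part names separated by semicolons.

1. P1@(0, -1, 0) [-y clear] — {P1}
2. P10@(0, -1, 1) [-x clear] — {P1, P10}
3. P12@(0, 0, 0) [-z clear] — {P1, P10, P12}
4. P3@(0, -1, -1) [-y clear] — {P1, P10, P12, P3}
5. P8@(0, -2, -1) [-x clear] — {P1, P10, P12, P3, P8}
6. P7@(0, -2, -2) [+x clear] — {P1, P10, P12, P3, P7, P8}
7. P6@(0, -2, 1) [-y clear] — {P1, P10, P12, P3, P6, P7, P8}

P1; P10; P12; P3; P8; P7; P6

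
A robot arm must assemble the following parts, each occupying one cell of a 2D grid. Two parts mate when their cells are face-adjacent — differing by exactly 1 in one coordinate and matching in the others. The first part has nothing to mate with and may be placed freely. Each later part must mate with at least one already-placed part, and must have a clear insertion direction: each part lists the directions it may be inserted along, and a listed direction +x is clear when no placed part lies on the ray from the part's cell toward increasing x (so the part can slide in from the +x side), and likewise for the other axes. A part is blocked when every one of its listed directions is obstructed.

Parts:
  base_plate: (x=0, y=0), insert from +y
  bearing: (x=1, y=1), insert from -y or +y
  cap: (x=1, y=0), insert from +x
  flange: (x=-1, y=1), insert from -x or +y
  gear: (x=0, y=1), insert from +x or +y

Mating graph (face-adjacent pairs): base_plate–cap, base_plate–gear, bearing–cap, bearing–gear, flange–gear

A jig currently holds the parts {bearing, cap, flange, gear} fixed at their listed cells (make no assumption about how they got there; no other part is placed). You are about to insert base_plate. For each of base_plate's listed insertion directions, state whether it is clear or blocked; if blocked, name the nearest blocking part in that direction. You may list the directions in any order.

+y: blocked by gear

+y: nearest on ray is gear@(0, 1) ⇒ blocked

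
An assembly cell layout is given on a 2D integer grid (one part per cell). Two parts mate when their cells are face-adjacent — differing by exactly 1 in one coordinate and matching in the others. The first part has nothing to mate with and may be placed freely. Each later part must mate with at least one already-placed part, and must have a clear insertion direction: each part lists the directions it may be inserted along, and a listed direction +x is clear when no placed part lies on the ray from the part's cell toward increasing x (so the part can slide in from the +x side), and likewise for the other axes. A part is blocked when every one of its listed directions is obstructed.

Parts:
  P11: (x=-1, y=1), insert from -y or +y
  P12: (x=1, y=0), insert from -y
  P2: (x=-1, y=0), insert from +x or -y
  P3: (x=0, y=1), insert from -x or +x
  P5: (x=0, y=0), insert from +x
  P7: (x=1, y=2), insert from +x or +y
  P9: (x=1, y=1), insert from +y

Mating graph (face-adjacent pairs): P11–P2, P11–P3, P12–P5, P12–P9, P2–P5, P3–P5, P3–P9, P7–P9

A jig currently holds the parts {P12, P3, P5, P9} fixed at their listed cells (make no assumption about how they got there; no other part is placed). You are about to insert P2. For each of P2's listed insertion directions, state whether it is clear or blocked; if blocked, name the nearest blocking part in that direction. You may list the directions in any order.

+x: blocked by P5; -y: clear

+x: nearest on ray is P5@(0, 0) ⇒ blocked
-y: ray from P2(-1, 0) has no placed part ⇒ clear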